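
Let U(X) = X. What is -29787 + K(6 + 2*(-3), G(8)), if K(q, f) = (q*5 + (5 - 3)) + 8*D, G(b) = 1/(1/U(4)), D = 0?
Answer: -29785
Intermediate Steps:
G(b) = 4 (G(b) = 1/(1/4) = 1/(¼) = 4)
K(q, f) = 2 + 5*q (K(q, f) = (q*5 + (5 - 3)) + 8*0 = (5*q + 2) + 0 = (2 + 5*q) + 0 = 2 + 5*q)
-29787 + K(6 + 2*(-3), G(8)) = -29787 + (2 + 5*(6 + 2*(-3))) = -29787 + (2 + 5*(6 - 6)) = -29787 + (2 + 5*0) = -29787 + (2 + 0) = -29787 + 2 = -29785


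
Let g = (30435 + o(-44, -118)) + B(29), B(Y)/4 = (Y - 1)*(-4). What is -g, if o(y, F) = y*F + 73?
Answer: -35252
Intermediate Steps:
B(Y) = 16 - 16*Y (B(Y) = 4*((Y - 1)*(-4)) = 4*((-1 + Y)*(-4)) = 4*(4 - 4*Y) = 16 - 16*Y)
o(y, F) = 73 + F*y (o(y, F) = F*y + 73 = 73 + F*y)
g = 35252 (g = (30435 + (73 - 118*(-44))) + (16 - 16*29) = (30435 + (73 + 5192)) + (16 - 464) = (30435 + 5265) - 448 = 35700 - 448 = 35252)
-g = -1*35252 = -35252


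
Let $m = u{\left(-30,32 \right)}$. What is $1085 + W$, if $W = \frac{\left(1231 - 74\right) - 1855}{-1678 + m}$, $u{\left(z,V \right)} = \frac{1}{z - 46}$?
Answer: $\frac{138422013}{127529} \approx 1085.4$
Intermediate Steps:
$u{\left(z,V \right)} = \frac{1}{-46 + z}$
$m = - \frac{1}{76}$ ($m = \frac{1}{-46 - 30} = \frac{1}{-76} = - \frac{1}{76} \approx -0.013158$)
$W = \frac{53048}{127529}$ ($W = \frac{\left(1231 - 74\right) - 1855}{-1678 - \frac{1}{76}} = \frac{\left(1231 - 74\right) - 1855}{- \frac{127529}{76}} = \left(1157 - 1855\right) \left(- \frac{76}{127529}\right) = \left(-698\right) \left(- \frac{76}{127529}\right) = \frac{53048}{127529} \approx 0.41597$)
$1085 + W = 1085 + \frac{53048}{127529} = \frac{138422013}{127529}$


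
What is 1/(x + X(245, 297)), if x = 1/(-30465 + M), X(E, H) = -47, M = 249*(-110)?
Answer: -57855/2719186 ≈ -0.021277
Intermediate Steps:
M = -27390
x = -1/57855 (x = 1/(-30465 - 27390) = 1/(-57855) = -1/57855 ≈ -1.7285e-5)
1/(x + X(245, 297)) = 1/(-1/57855 - 47) = 1/(-2719186/57855) = -57855/2719186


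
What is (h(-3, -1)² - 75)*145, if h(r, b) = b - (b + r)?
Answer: -9570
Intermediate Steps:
h(r, b) = -r (h(r, b) = b + (-b - r) = -r)
(h(-3, -1)² - 75)*145 = ((-1*(-3))² - 75)*145 = (3² - 75)*145 = (9 - 75)*145 = -66*145 = -9570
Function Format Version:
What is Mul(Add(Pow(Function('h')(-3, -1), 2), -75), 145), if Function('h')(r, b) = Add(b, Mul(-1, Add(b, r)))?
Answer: -9570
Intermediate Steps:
Function('h')(r, b) = Mul(-1, r) (Function('h')(r, b) = Add(b, Add(Mul(-1, b), Mul(-1, r))) = Mul(-1, r))
Mul(Add(Pow(Function('h')(-3, -1), 2), -75), 145) = Mul(Add(Pow(Mul(-1, -3), 2), -75), 145) = Mul(Add(Pow(3, 2), -75), 145) = Mul(Add(9, -75), 145) = Mul(-66, 145) = -9570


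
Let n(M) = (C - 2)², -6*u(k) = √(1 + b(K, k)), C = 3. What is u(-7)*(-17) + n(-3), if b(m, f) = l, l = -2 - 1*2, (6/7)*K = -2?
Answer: 1 + 17*I*√3/6 ≈ 1.0 + 4.9075*I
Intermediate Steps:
K = -7/3 (K = (7/6)*(-2) = -7/3 ≈ -2.3333)
l = -4 (l = -2 - 2 = -4)
b(m, f) = -4
u(k) = -I*√3/6 (u(k) = -√(1 - 4)/6 = -I*√3/6)
n(M) = 1 (n(M) = (3 - 2)² = 1² = 1)
u(-7)*(-17) + n(-3) = -I*√3/6*(-17) + 1 = 17*I*√3/6 + 1 = 1 + 17*I*√3/6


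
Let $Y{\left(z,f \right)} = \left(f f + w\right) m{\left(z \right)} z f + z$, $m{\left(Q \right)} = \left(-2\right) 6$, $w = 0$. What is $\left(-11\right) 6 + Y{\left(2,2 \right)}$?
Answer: $-256$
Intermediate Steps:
$m{\left(Q \right)} = -12$
$Y{\left(z,f \right)} = z - 12 z f^{3}$ ($Y{\left(z,f \right)} = \left(f f + 0\right) \left(-12\right) z f + z = \left(f^{2} + 0\right) \left(-12\right) z f + z = f^{2} \left(-12\right) z f + z = - 12 f^{2} z f + z = - 12 z f^{2} f + z = - 12 z f^{3} + z = z - 12 z f^{3}$)
$\left(-11\right) 6 + Y{\left(2,2 \right)} = \left(-11\right) 6 + 2 \left(1 - 12 \cdot 2^{3}\right) = -66 + 2 \left(1 - 96\right) = -66 + 2 \left(-95\right) = -66 - 190 = -256$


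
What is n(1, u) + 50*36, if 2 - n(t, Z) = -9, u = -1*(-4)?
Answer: 1811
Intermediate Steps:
u = 4
n(t, Z) = 11 (n(t, Z) = 2 - 1*(-9) = 2 + 9 = 11)
n(1, u) + 50*36 = 11 + 50*36 = 11 + 1800 = 1811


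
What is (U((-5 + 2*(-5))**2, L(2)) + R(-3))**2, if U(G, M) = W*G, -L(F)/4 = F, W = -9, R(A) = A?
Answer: 4112784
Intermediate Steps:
L(F) = -4*F
U(G, M) = -9*G
(U((-5 + 2*(-5))**2, L(2)) + R(-3))**2 = (-9*(-5 + 2*(-5))**2 - 3)**2 = (-9*(-5 - 10)**2 - 3)**2 = (-9*(-15)**2 - 3)**2 = (-9*225 - 3)**2 = (-2025 - 3)**2 = (-2028)**2 = 4112784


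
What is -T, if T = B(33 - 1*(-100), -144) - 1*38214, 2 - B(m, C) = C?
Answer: 38068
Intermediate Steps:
B(m, C) = 2 - C
T = -38068 (T = (2 - 1*(-144)) - 1*38214 = (2 + 144) - 38214 = 146 - 38214 = -38068)
-T = -1*(-38068) = 38068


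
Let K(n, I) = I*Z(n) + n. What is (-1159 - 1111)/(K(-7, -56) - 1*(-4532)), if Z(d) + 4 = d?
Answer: -2270/5141 ≈ -0.44155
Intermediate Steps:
Z(d) = -4 + d
K(n, I) = n + I*(-4 + n) (K(n, I) = I*(-4 + n) + n = n + I*(-4 + n))
(-1159 - 1111)/(K(-7, -56) - 1*(-4532)) = (-1159 - 1111)/((-7 - 56*(-4 - 7)) - 1*(-4532)) = -2270/((-7 - 56*(-11)) + 4532) = -2270/((-7 + 616) + 4532) = -2270/(609 + 4532) = -2270/5141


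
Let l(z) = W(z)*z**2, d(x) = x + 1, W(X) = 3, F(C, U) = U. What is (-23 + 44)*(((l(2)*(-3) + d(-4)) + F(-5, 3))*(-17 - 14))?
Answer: 23436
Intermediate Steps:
d(x) = 1 + x
l(z) = 3*z**2
(-23 + 44)*(((l(2)*(-3) + d(-4)) + F(-5, 3))*(-17 - 14)) = (-23 + 44)*((((3*2**2)*(-3) + (1 - 4)) + 3)*(-17 - 14)) = 21*((((3*4)*(-3) - 3) + 3)*(-31)) = 21*(((12*(-3) - 3) + 3)*(-31)) = 21*(((-36 - 3) + 3)*(-31)) = 21*((-39 + 3)*(-31)) = 21*(-36*(-31)) = 21*1116 = 23436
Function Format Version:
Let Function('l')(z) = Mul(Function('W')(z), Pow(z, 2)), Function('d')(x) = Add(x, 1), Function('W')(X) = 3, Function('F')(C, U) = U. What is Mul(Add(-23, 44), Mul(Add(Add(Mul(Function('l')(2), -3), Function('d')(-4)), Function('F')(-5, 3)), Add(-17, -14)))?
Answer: 23436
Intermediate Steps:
Function('d')(x) = Add(1, x)
Function('l')(z) = Mul(3, Pow(z, 2))
Mul(Add(-23, 44), Mul(Add(Add(Mul(Function('l')(2), -3), Function('d')(-4)), Function('F')(-5, 3)), Add(-17, -14))) = Mul(Add(-23, 44), Mul(Add(Add(Mul(Mul(3, Pow(2, 2)), -3), Add(1, -4)), 3), Add(-17, -14))) = Mul(21, Mul(Add(Add(Mul(Mul(3, 4), -3), -3), 3), -31)) = Mul(21, Mul(Add(Add(Mul(12, -3), -3), 3), -31)) = Mul(21, Mul(Add(Add(-36, -3), 3), -31)) = Mul(21, Mul(Add(-39, 3), -31)) = Mul(21, Mul(-36, -31)) = Mul(21, 1116) = 23436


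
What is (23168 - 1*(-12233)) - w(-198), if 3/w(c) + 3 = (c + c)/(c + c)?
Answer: 70805/2 ≈ 35403.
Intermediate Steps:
w(c) = -3/2 (w(c) = 3/(-3 + (c + c)/(c + c)) = 3/(-3 + (2*c)/((2*c))) = 3/(-3 + (2*c)*(1/(2*c))) = 3/(-3 + 1) = 3/(-2) = 3*(-½) = -3/2)
(23168 - 1*(-12233)) - w(-198) = (23168 - 1*(-12233)) - 1*(-3/2) = (23168 + 12233) + 3/2 = 35401 + 3/2 = 70805/2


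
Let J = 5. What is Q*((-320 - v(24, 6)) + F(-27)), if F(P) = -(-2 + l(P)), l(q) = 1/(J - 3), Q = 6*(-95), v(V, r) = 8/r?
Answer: 182305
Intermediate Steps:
Q = -570
l(q) = ½ (l(q) = 1/(5 - 3) = 1/2 = ½)
F(P) = 3/2 (F(P) = -(-2 + ½) = -1*(-3/2) = 3/2)
Q*((-320 - v(24, 6)) + F(-27)) = -570*((-320 - 8/6) + 3/2) = -570*((-320 - 1*4/3) + 3/2) = -570*((-320 - 4/3) + 3/2) = -570*(-964/3 + 3/2) = -570*(-1919/6) = 182305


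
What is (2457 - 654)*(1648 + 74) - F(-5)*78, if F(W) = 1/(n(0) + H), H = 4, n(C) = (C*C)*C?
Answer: 6209493/2 ≈ 3.1047e+6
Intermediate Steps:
n(C) = C³ (n(C) = C²*C = C³)
F(W) = ¼ (F(W) = 1/(0³ + 4) = 1/(0 + 4) = 1/4 = ¼)
(2457 - 654)*(1648 + 74) - F(-5)*78 = (2457 - 654)*(1648 + 74) - 78/4 = 1803*1722 - 1*39/2 = 3104766 - 39/2 = 6209493/2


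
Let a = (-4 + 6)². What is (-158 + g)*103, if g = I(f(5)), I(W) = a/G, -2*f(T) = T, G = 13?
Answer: -211150/13 ≈ -16242.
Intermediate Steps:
f(T) = -T/2
a = 4 (a = 2² = 4)
I(W) = 4/13
g = 4/13 ≈ 0.30769
(-158 + g)*103 = (-158 + 4/13)*103 = -2050/13*103 = -211150/13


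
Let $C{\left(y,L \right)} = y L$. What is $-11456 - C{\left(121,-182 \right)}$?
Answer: $10566$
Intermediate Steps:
$C{\left(y,L \right)} = L y$
$-11456 - C{\left(121,-182 \right)} = -11456 - \left(-182\right) 121 = -11456 - -22022 = -11456 + 22022 = 10566$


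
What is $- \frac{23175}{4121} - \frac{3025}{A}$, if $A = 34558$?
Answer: $- \frac{813347675}{142413518} \approx -5.7112$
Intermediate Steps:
$- \frac{23175}{4121} - \frac{3025}{A} = - \frac{23175}{4121} - \frac{3025}{34558} = - \frac{813347675}{142413518}$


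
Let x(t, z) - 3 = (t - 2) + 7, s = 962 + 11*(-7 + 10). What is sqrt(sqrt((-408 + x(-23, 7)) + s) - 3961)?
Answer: sqrt(-3961 + 2*sqrt(143)) ≈ 62.746*I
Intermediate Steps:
s = 995 (s = 962 + 11*3 = 962 + 33 = 995)
x(t, z) = 8 + t (x(t, z) = 3 + ((t - 2) + 7) = 3 + ((-2 + t) + 7) = 3 + (5 + t) = 8 + t)
sqrt(sqrt((-408 + x(-23, 7)) + s) - 3961) = sqrt(sqrt((-408 + (8 - 23)) + 995) - 3961) = sqrt(sqrt((-408 - 15) + 995) - 3961) = sqrt(sqrt(-423 + 995) - 3961) = sqrt(sqrt(572) - 3961) = sqrt(2*sqrt(143) - 3961) = sqrt(-3961 + 2*sqrt(143))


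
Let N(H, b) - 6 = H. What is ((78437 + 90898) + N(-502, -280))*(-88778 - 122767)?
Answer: -35717046255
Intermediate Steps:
N(H, b) = 6 + H
((78437 + 90898) + N(-502, -280))*(-88778 - 122767) = ((78437 + 90898) + (6 - 502))*(-88778 - 122767) = (169335 - 496)*(-211545) = 168839*(-211545) = -35717046255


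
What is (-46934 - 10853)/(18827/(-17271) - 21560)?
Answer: 998039277/372381587 ≈ 2.6802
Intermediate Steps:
(-46934 - 10853)/(18827/(-17271) - 21560) = -57787/(18827*(-1/17271) - 21560) = -57787/(-18827/17271 - 21560) = -57787/(-372381587/17271) = -57787*(-17271/372381587) = 998039277/372381587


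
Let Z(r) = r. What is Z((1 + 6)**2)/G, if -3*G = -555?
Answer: 49/185 ≈ 0.26486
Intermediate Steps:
G = 185 (G = -1/3*(-555) = 185)
Z((1 + 6)**2)/G = (1 + 6)**2/185 = 7**2*(1/185) = 49*(1/185) = 49/185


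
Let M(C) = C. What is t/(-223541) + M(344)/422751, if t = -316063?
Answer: 133692847417/94502181291 ≈ 1.4147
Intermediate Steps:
t/(-223541) + M(344)/422751 = -316063/(-223541) + 344/422751 = -316063*(-1/223541) + 344*(1/422751) = 316063/223541 + 344/422751 = 133692847417/94502181291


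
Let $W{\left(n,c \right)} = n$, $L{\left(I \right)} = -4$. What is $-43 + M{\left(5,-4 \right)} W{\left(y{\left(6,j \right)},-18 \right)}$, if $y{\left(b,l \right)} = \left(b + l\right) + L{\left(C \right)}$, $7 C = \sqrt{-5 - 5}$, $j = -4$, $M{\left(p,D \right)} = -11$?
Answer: $-21$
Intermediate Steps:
$C = \frac{i \sqrt{10}}{7}$ ($C = \frac{\sqrt{-5 - 5}}{7} = \frac{\sqrt{-10}}{7} = \frac{i \sqrt{10}}{7} \approx 0.45175 i$)
$y{\left(b,l \right)} = -4 + b + l$ ($y{\left(b,l \right)} = \left(b + l\right) - 4 = -4 + b + l$)
$-43 + M{\left(5,-4 \right)} W{\left(y{\left(6,j \right)},-18 \right)} = -43 - 11 \left(-4 + 6 - 4\right) = -43 - -22 = -43 + 22 = -21$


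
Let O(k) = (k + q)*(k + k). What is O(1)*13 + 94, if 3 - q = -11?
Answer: 484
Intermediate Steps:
q = 14 (q = 3 - 1*(-11) = 3 + 11 = 14)
O(k) = 2*k*(14 + k) (O(k) = (k + 14)*(k + k) = (14 + k)*(2*k) = 2*k*(14 + k))
O(1)*13 + 94 = (2*1*(14 + 1))*13 + 94 = (2*1*15)*13 + 94 = 30*13 + 94 = 390 + 94 = 484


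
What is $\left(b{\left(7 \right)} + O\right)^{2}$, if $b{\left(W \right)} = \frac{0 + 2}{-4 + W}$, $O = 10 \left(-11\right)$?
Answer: $\frac{107584}{9} \approx 11954.0$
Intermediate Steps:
$O = -110$
$b{\left(W \right)} = \frac{2}{-4 + W}$
$\left(b{\left(7 \right)} + O\right)^{2} = \left(\frac{2}{-4 + 7} - 110\right)^{2} = \left(\frac{2}{3} - 110\right)^{2} = \left(- \frac{328}{3}\right)^{2} = \frac{107584}{9}$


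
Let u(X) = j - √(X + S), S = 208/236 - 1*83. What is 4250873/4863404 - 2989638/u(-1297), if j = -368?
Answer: 39465353248178707/4906800153892 - 1494819*I*√1200178/2017846 ≈ 8043.0 - 811.57*I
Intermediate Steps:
S = -4845/59 (S = 208*(1/236) - 83 = 52/59 - 83 = -4845/59 ≈ -82.119)
u(X) = -368 - √(-4845/59 + X) (u(X) = -368 - √(X - 4845/59) = -368 - √(-4845/59 + X))
4250873/4863404 - 2989638/u(-1297) = 4250873/4863404 - 2989638/(-368 - √(-285855 + 3481*(-1297))/59) = 4250873*(1/4863404) - 2989638/(-368 - √(-285855 - 4514857)/59) = 4250873/4863404 - 2989638/(-368 - 2*I*√1200178/59)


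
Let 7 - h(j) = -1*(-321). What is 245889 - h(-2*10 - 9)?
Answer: 246203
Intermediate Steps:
h(j) = -314 (h(j) = 7 - (-1)*(-321) = 7 - 1*321 = 7 - 321 = -314)
245889 - h(-2*10 - 9) = 245889 - 1*(-314) = 245889 + 314 = 246203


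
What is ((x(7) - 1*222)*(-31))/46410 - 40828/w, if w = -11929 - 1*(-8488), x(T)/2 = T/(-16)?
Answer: 5116271411/425858160 ≈ 12.014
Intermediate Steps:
x(T) = -T/8 (x(T) = 2*(T/(-16)) = 2*(T*(-1/16)) = 2*(-T/16) = -T/8)
w = -3441 (w = -11929 + 8488 = -3441)
((x(7) - 1*222)*(-31))/46410 - 40828/w = ((-⅛*7 - 1*222)*(-31))/46410 - 40828/(-3441) = ((-7/8 - 222)*(-31))*(1/46410) - 40828*(-1/3441) = -1783/8*(-31)*(1/46410) + 40828/3441 = (55273/8)*(1/46410) + 40828/3441 = 55273/371280 + 40828/3441 = 5116271411/425858160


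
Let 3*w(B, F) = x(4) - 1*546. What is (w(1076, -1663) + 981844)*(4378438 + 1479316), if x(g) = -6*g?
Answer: 5750287645116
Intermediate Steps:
w(B, F) = -190 (w(B, F) = (-6*4 - 1*546)/3 = (-24 - 546)/3 = (⅓)*(-570) = -190)
(w(1076, -1663) + 981844)*(4378438 + 1479316) = (-190 + 981844)*(4378438 + 1479316) = 981654*5857754 = 5750287645116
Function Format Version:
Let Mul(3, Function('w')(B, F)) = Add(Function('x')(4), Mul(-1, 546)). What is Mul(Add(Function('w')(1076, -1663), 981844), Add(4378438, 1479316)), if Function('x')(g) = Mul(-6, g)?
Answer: 5750287645116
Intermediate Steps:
Function('w')(B, F) = -190 (Function('w')(B, F) = Mul(Rational(1, 3), Add(Mul(-6, 4), Mul(-1, 546))) = Mul(Rational(1, 3), Add(-24, -546)) = Mul(Rational(1, 3), -570) = -190)
Mul(Add(Function('w')(1076, -1663), 981844), Add(4378438, 1479316)) = Mul(Add(-190, 981844), Add(4378438, 1479316)) = Mul(981654, 5857754) = 5750287645116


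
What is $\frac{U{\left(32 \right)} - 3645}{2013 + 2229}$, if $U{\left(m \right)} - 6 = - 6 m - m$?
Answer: $- \frac{3863}{4242} \approx -0.91066$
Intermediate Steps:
$U{\left(m \right)} = 6 - 7 m$
$\frac{U{\left(32 \right)} - 3645}{2013 + 2229} = \frac{\left(6 - 224\right) - 3645}{2013 + 2229} = \frac{\left(6 - 224\right) - 3645}{4242} = \left(-218 - 3645\right) \frac{1}{4242} = \left(-3863\right) \frac{1}{4242} = - \frac{3863}{4242}$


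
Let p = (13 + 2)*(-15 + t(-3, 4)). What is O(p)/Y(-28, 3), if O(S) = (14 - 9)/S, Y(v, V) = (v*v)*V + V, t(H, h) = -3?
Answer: -1/127170 ≈ -7.8635e-6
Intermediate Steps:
Y(v, V) = V + V*v² (Y(v, V) = v²*V + V = V*v² + V = V + V*v²)
p = -270 (p = (13 + 2)*(-15 - 3) = 15*(-18) = -270)
O(S) = 5/S
O(p)/Y(-28, 3) = (5/(-270))/((3*(1 + (-28)²))) = (5*(-1/270))/((3*(1 + 784))) = -1/(54*(3*785)) = -1/54/2355 = -1/54*1/2355 = -1/127170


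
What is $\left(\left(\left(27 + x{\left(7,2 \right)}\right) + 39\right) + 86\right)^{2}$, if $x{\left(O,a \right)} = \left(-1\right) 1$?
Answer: $22801$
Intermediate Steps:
$x{\left(O,a \right)} = -1$
$\left(\left(\left(27 + x{\left(7,2 \right)}\right) + 39\right) + 86\right)^{2} = \left(\left(\left(27 - 1\right) + 39\right) + 86\right)^{2} = \left(\left(26 + 39\right) + 86\right)^{2} = \left(65 + 86\right)^{2} = 151^{2} = 22801$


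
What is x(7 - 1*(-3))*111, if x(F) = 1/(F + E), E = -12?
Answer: -111/2 ≈ -55.500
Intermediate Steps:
x(F) = 1/(-12 + F) (x(F) = 1/(F - 12) = 1/(-12 + F))
x(7 - 1*(-3))*111 = 111/(-12 + (7 - 1*(-3))) = 111/(-12 + (7 + 3)) = 111/(-12 + 10) = 111/(-2) = -½*111 = -111/2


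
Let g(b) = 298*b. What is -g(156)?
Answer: -46488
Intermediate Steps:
-g(156) = -298*156 = -1*46488 = -46488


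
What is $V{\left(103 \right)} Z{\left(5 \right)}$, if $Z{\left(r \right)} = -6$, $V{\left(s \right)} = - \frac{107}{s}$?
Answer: $\frac{642}{103} \approx 6.233$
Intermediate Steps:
$V{\left(103 \right)} Z{\left(5 \right)} = - \frac{107}{103} \left(-6\right) = \left(-107\right) \frac{1}{103} \left(-6\right) = \left(- \frac{107}{103}\right) \left(-6\right) = \frac{642}{103}$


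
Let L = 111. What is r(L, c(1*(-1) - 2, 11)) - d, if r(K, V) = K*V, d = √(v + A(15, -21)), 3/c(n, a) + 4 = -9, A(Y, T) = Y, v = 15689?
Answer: -333/13 - 2*√3926 ≈ -150.93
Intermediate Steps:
c(n, a) = -3/13 (c(n, a) = 3/(-4 - 9) = 3/(-13) = 3*(-1/13) = -3/13)
d = 2*√3926 (d = √(15689 + 15) = √15704 = 2*√3926 ≈ 125.32)
r(L, c(1*(-1) - 2, 11)) - d = 111*(-3/13) - 2*√3926 = -333/13 - 2*√3926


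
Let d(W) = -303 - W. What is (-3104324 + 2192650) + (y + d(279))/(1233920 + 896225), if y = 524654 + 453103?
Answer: -388399367111/426029 ≈ -9.1167e+5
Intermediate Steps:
y = 977757
(-3104324 + 2192650) + (y + d(279))/(1233920 + 896225) = (-3104324 + 2192650) + (977757 + (-303 - 1*279))/(1233920 + 896225) = -911674 + (977757 + (-303 - 279))/2130145 = -911674 + (977757 - 582)*(1/2130145) = -911674 + 977175*(1/2130145) = -911674 + 195435/426029 = -388399367111/426029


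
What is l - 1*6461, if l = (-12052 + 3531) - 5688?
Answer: -20670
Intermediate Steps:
l = -14209 (l = -8521 - 5688 = -14209)
l - 1*6461 = -14209 - 1*6461 = -14209 - 6461 = -20670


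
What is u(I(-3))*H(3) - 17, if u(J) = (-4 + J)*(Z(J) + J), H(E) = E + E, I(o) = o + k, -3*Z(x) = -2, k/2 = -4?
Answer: 913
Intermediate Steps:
k = -8 (k = 2*(-4) = -8)
Z(x) = 2/3 (Z(x) = -1/3*(-2) = 2/3)
I(o) = -8 + o (I(o) = o - 8 = -8 + o)
H(E) = 2*E
u(J) = (-4 + J)*(2/3 + J)
u(I(-3))*H(3) - 17 = (-8/3 + (-8 - 3)**2 - 10*(-8 - 3)/3)*(2*3) - 17 = (-8/3 + (-11)**2 - 10/3*(-11))*6 - 17 = (-8/3 + 121 + 110/3)*6 - 17 = 155*6 - 17 = 930 - 17 = 913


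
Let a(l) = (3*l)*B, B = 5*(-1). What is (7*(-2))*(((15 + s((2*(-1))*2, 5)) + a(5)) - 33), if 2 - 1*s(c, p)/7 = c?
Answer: 714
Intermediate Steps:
B = -5
a(l) = -15*l (a(l) = (3*l)*(-5) = -15*l)
s(c, p) = 14 - 7*c
(7*(-2))*(((15 + s((2*(-1))*2, 5)) + a(5)) - 33) = (7*(-2))*(((15 + (14 - 7*2*(-1)*2)) - 15*5) - 33) = -14*(((15 + (14 - (-14)*2)) - 75) - 33) = -14*(((15 + (14 - 7*(-4))) - 75) - 33) = -14*(((15 + (14 + 28)) - 75) - 33) = -14*(((15 + 42) - 75) - 33) = -14*((57 - 75) - 33) = -14*(-18 - 33) = -14*(-51) = 714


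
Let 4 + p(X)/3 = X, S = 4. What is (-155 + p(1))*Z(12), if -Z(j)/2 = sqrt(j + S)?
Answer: 1312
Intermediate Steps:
p(X) = -12 + 3*X
Z(j) = -2*sqrt(4 + j) (Z(j) = -2*sqrt(j + 4) = -2*sqrt(4 + j))
(-155 + p(1))*Z(12) = (-155 + (-12 + 3*1))*(-2*sqrt(4 + 12)) = (-155 + (-12 + 3))*(-2*sqrt(16)) = (-155 - 9)*(-2*4) = -164*(-8) = 1312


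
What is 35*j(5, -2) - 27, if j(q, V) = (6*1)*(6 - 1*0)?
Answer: 1233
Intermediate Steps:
j(q, V) = 36 (j(q, V) = 6*(6 + 0) = 6*6 = 36)
35*j(5, -2) - 27 = 35*36 - 27 = 1260 - 27 = 1233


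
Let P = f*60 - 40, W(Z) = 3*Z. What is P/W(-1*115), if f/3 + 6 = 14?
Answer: -280/69 ≈ -4.0580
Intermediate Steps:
f = 24 (f = -18 + 3*14 = -18 + 42 = 24)
P = 1400 (P = 24*60 - 40 = 1440 - 40 = 1400)
P/W(-1*115) = 1400/((3*(-1*115))) = 1400/((3*(-115))) = 1400/(-345) = 1400*(-1/345) = -280/69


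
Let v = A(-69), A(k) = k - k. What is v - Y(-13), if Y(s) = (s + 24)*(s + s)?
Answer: 286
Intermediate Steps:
A(k) = 0
v = 0
Y(s) = 2*s*(24 + s) (Y(s) = (24 + s)*(2*s) = 2*s*(24 + s))
v - Y(-13) = 0 - 2*(-13)*(24 - 13) = 0 - 2*(-13)*11 = 0 - 1*(-286) = 0 + 286 = 286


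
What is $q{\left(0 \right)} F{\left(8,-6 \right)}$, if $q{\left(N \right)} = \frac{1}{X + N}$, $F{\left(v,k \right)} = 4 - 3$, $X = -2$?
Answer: $- \frac{1}{2} \approx -0.5$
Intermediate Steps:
$F{\left(v,k \right)} = 1$ ($F{\left(v,k \right)} = 4 - 3 = 1$)
$q{\left(N \right)} = \frac{1}{-2 + N}$
$q{\left(0 \right)} F{\left(8,-6 \right)} = \frac{1}{-2 + 0} \cdot 1 = \frac{1}{-2} \cdot 1 = \left(- \frac{1}{2}\right) 1 = - \frac{1}{2}$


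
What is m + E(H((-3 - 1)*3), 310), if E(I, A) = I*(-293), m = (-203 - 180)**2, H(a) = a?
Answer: 150205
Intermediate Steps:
m = 146689 (m = (-383)**2 = 146689)
E(I, A) = -293*I
m + E(H((-3 - 1)*3), 310) = 146689 - 293*(-3 - 1)*3 = 146689 - (-1172)*3 = 146689 - 293*(-12) = 146689 + 3516 = 150205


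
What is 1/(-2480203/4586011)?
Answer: -241369/130537 ≈ -1.8490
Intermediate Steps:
1/(-2480203/4586011) = 1/(-2480203*1/4586011) = 1/(-130537/241369) = -241369/130537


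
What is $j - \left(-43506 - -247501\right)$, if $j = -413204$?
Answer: $-617199$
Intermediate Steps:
$j - \left(-43506 - -247501\right) = -413204 - \left(-43506 - -247501\right) = -413204 - \left(-43506 + 247501\right) = -413204 - 203995 = -617199$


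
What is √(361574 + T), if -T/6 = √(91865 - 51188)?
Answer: √(361574 - 6*√40677) ≈ 600.30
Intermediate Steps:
T = -6*√40677 (T = -6*√(91865 - 51188) = -6*√40677 ≈ -1210.1)
√(361574 + T) = √(361574 - 6*√40677)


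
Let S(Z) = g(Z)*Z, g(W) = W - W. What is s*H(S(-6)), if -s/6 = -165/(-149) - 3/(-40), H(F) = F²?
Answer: 0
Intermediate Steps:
g(W) = 0
S(Z) = 0 (S(Z) = 0*Z = 0)
s = -21141/2980 (s = -6*(-165/(-149) - 3/(-40)) = -6*(-165*(-1/149) - 3*(-1/40)) = -6*(165/149 + 3/40) = -6*7047/5960 = -21141/2980 ≈ -7.0943)
s*H(S(-6)) = -21141/2980*0² = -21141/2980*0 = 0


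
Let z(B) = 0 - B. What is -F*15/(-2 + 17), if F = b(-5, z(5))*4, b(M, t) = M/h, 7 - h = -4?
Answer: 20/11 ≈ 1.8182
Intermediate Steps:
h = 11 (h = 7 - 1*(-4) = 7 + 4 = 11)
z(B) = -B
b(M, t) = M/11
F = -20/11 (F = ((1/11)*(-5))*4 = -5/11*4 = -20/11 ≈ -1.8182)
-F*15/(-2 + 17) = -(-20/11*15)/(-2 + 17) = -(-300)/(11*15) = -1*(-20/11) = 20/11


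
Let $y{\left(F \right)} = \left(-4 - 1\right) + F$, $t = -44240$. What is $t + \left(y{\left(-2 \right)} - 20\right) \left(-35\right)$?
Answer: $-43295$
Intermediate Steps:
$y{\left(F \right)} = -5 + F$
$t + \left(y{\left(-2 \right)} - 20\right) \left(-35\right) = -44240 + \left(\left(-5 - 2\right) - 20\right) \left(-35\right) = -44240 + \left(-7 - 20\right) \left(-35\right) = -44240 - -945 = -44240 + 945 = -43295$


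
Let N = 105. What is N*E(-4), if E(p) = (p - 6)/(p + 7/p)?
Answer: 4200/23 ≈ 182.61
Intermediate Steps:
E(p) = (-6 + p)/(p + 7/p)
N*E(-4) = 105*(-4*(-6 - 4)/(7 + (-4)**2)) = 105*(-4*(-10)/(7 + 16)) = 105*(-4*(-10)/23) = 105*(-4*1/23*(-10)) = 105*(40/23) = 4200/23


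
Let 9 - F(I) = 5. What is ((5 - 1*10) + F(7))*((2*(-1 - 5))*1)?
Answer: 12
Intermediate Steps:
F(I) = 4 (F(I) = 9 - 1*5 = 9 - 5 = 4)
((5 - 1*10) + F(7))*((2*(-1 - 5))*1) = ((5 - 1*10) + 4)*((2*(-1 - 5))*1) = ((5 - 10) + 4)*((2*(-6))*1) = (-5 + 4)*(-12*1) = -1*(-12) = 12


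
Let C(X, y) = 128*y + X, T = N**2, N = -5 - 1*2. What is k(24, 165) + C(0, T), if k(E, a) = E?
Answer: 6296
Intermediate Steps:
N = -7 (N = -5 - 2 = -7)
T = 49 (T = (-7)**2 = 49)
C(X, y) = X + 128*y
k(24, 165) + C(0, T) = 24 + (0 + 128*49) = 24 + (0 + 6272) = 24 + 6272 = 6296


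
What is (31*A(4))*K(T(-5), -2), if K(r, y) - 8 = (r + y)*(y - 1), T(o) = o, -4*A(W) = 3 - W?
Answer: 899/4 ≈ 224.75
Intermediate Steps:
A(W) = -¾ + W/4 (A(W) = -(3 - W)/4 = -¾ + W/4)
K(r, y) = 8 + (-1 + y)*(r + y) (K(r, y) = 8 + (r + y)*(y - 1) = 8 + (r + y)*(-1 + y) = 8 + (-1 + y)*(r + y))
(31*A(4))*K(T(-5), -2) = (31*(-¾ + (¼)*4))*(8 + (-2)² - 1*(-5) - 1*(-2) - 5*(-2)) = (31*(-¾ + 1))*(8 + 4 + 5 + 2 + 10) = (31*(¼))*29 = (31/4)*29 = 899/4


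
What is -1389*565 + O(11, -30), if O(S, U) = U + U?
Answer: -784845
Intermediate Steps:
O(S, U) = 2*U
-1389*565 + O(11, -30) = -1389*565 + 2*(-30) = -784785 - 60 = -784845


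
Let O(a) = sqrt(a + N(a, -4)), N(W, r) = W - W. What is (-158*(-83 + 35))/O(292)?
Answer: 3792*sqrt(73)/73 ≈ 443.82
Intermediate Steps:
N(W, r) = 0
O(a) = sqrt(a) (O(a) = sqrt(a + 0) = sqrt(a))
(-158*(-83 + 35))/O(292) = (-158*(-83 + 35))/(sqrt(292)) = (-158*(-48))/((2*sqrt(73))) = 7584*(sqrt(73)/146) = 3792*sqrt(73)/73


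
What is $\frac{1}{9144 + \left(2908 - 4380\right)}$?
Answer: $\frac{1}{7672} \approx 0.00013034$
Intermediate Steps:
$\frac{1}{9144 + \left(2908 - 4380\right)} = \frac{1}{9144 - 1472} = \frac{1}{7672}$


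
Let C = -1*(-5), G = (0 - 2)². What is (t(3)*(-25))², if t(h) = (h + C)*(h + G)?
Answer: 1960000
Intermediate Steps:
G = 4 (G = (-2)² = 4)
C = 5
t(h) = (4 + h)*(5 + h) (t(h) = (h + 5)*(h + 4) = (5 + h)*(4 + h) = (4 + h)*(5 + h))
(t(3)*(-25))² = ((20 + 3² + 9*3)*(-25))² = ((20 + 9 + 27)*(-25))² = (56*(-25))² = (-1400)² = 1960000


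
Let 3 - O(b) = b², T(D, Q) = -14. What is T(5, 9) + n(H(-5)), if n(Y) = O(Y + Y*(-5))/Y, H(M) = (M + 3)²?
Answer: -309/4 ≈ -77.250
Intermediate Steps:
O(b) = 3 - b²
H(M) = (3 + M)²
n(Y) = (3 - 16*Y²)/Y (n(Y) = (3 - (Y + Y*(-5))²)/Y = (3 - (Y - 5*Y)²)/Y = (3 - (-4*Y)²)/Y = (3 - 16*Y²)/Y)
T(5, 9) + n(H(-5)) = -14 + (-16*(3 - 5)² + 3/((3 - 5)²)) = -14 + (-16*(-2)² + 3/((-2)²)) = -14 + (-16*4 + 3/4) = -14 + (-64 + 3*(¼)) = -14 + (-64 + ¾) = -14 - 253/4 = -309/4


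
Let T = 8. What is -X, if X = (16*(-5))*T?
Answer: 640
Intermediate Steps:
X = -640 (X = (16*(-5))*8 = -80*8 = -640)
-X = -1*(-640) = 640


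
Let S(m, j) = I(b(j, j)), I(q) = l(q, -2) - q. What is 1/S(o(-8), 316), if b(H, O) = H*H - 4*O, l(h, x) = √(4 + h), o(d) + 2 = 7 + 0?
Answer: -1/98278 ≈ -1.0175e-5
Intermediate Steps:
o(d) = 5 (o(d) = -2 + (7 + 0) = -2 + 7 = 5)
b(H, O) = H² - 4*O
I(q) = √(4 + q) - q
S(m, j) = √(4 + j² - 4*j) - j² + 4*j (S(m, j) = √(4 + (j² - 4*j)) - (j² - 4*j) = √(4 + j² - 4*j) + (-j² + 4*j) = √(4 + j² - 4*j) - j² + 4*j)
1/S(o(-8), 316) = 1/(√(4 + 316² - 4*316) - 1*316² + 4*316) = 1/(√(4 + 99856 - 1264) - 1*99856 + 1264) = 1/(√98596 - 99856 + 1264) = 1/(314 - 99856 + 1264) = 1/(-98278) = -1/98278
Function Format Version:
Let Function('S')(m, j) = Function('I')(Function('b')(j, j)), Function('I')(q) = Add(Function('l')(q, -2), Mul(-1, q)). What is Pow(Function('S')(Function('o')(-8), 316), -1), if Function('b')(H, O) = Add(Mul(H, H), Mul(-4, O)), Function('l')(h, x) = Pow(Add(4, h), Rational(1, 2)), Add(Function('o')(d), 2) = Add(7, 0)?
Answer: Rational(-1, 98278) ≈ -1.0175e-5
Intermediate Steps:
Function('o')(d) = 5 (Function('o')(d) = Add(-2, Add(7, 0)) = Add(-2, 7) = 5)
Function('b')(H, O) = Add(Pow(H, 2), Mul(-4, O))
Function('I')(q) = Add(Pow(Add(4, q), Rational(1, 2)), Mul(-1, q))
Function('S')(m, j) = Add(Pow(Add(4, Pow(j, 2), Mul(-4, j)), Rational(1, 2)), Mul(-1, Pow(j, 2)), Mul(4, j)) (Function('S')(m, j) = Add(Pow(Add(4, Add(Pow(j, 2), Mul(-4, j))), Rational(1, 2)), Mul(-1, Add(Pow(j, 2), Mul(-4, j)))) = Add(Pow(Add(4, Pow(j, 2), Mul(-4, j)), Rational(1, 2)), Add(Mul(-1, Pow(j, 2)), Mul(4, j))) = Add(Pow(Add(4, Pow(j, 2), Mul(-4, j)), Rational(1, 2)), Mul(-1, Pow(j, 2)), Mul(4, j)))
Pow(Function('S')(Function('o')(-8), 316), -1) = Pow(Add(Pow(Add(4, Pow(316, 2), Mul(-4, 316)), Rational(1, 2)), Mul(-1, Pow(316, 2)), Mul(4, 316)), -1) = Pow(Add(Pow(Add(4, 99856, -1264), Rational(1, 2)), Mul(-1, 99856), 1264), -1) = Pow(Add(Pow(98596, Rational(1, 2)), -99856, 1264), -1) = Pow(Add(314, -99856, 1264), -1) = Pow(-98278, -1) = Rational(-1, 98278)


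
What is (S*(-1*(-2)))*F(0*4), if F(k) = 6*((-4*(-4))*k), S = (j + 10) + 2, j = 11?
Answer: 0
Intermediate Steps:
S = 23 (S = (11 + 10) + 2 = 21 + 2 = 23)
F(k) = 96*k (F(k) = 6*(16*k) = 96*k)
(S*(-1*(-2)))*F(0*4) = (23*(-1*(-2)))*(96*(0*4)) = (23*2)*(96*0) = 46*0 = 0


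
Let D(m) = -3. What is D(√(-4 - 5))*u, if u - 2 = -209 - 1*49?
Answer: 768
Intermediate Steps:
u = -256 (u = 2 + (-209 - 1*49) = 2 + (-209 - 49) = 2 - 258 = -256)
D(√(-4 - 5))*u = -3*(-256) = 768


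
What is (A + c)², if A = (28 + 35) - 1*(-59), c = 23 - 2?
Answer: 20449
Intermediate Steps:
c = 21
A = 122 (A = 63 + 59 = 122)
(A + c)² = (122 + 21)² = 143² = 20449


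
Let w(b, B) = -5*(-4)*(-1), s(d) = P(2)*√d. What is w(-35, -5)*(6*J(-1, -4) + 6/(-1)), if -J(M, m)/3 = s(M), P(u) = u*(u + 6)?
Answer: 120 + 5760*I ≈ 120.0 + 5760.0*I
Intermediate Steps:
P(u) = u*(6 + u)
s(d) = 16*√d (s(d) = (2*(6 + 2))*√d = (2*8)*√d = 16*√d)
J(M, m) = -48*√M
w(b, B) = -20 (w(b, B) = 20*(-1) = -20)
w(-35, -5)*(6*J(-1, -4) + 6/(-1)) = -20*(6*(-48*I) + 6/(-1)) = -20*(6*(-48*I) + 6*(-1)) = -20*(-288*I - 6) = -20*(-6 - 288*I) = 120 + 5760*I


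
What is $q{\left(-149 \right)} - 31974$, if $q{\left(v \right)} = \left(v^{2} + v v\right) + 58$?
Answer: $12486$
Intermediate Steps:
$q{\left(v \right)} = 58 + 2 v^{2}$ ($q{\left(v \right)} = \left(v^{2} + v^{2}\right) + 58 = 2 v^{2} + 58 = 58 + 2 v^{2}$)
$q{\left(-149 \right)} - 31974 = \left(58 + 2 \left(-149\right)^{2}\right) - 31974 = \left(58 + 2 \cdot 22201\right) - 31974 = \left(58 + 44402\right) - 31974 = 44460 - 31974 = 12486$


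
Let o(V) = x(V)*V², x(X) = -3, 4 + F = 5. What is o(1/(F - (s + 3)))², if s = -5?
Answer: ⅑ ≈ 0.11111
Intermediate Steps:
F = 1 (F = -4 + 5 = 1)
o(V) = -3*V²
o(1/(F - (s + 3)))² = (-3/(1 - (-5 + 3))²)² = (-3/(1 - 1*(-2))²)² = (-3/(1 + 2)²)² = (-3*(1/3)²)² = (-3*(⅓)²)² = (-3*⅑)² = (-⅓)² = ⅑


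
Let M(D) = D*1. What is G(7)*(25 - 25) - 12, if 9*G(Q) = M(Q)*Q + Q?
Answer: -12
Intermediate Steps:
M(D) = D
G(Q) = Q/9 + Q²/9 (G(Q) = (Q*Q + Q)/9 = (Q² + Q)/9 = (Q + Q²)/9 = Q/9 + Q²/9)
G(7)*(25 - 25) - 12 = ((⅑)*7*(1 + 7))*(25 - 25) - 12 = ((⅑)*7*8)*0 - 12 = (56/9)*0 - 12 = 0 - 12 = -12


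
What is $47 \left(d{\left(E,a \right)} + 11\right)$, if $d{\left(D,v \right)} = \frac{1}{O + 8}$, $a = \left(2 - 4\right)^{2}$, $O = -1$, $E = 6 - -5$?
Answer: $\frac{3666}{7} \approx 523.71$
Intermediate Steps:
$E = 11$ ($E = 6 + 5 = 11$)
$a = 4$ ($a = \left(-2\right)^{2} = 4$)
$d{\left(D,v \right)} = \frac{1}{7}$ ($d{\left(D,v \right)} = \frac{1}{-1 + 8} = \frac{1}{7}$)
$47 \left(d{\left(E,a \right)} + 11\right) = 47 \left(\frac{1}{7} + 11\right) = 47 \cdot \frac{78}{7} = \frac{3666}{7}$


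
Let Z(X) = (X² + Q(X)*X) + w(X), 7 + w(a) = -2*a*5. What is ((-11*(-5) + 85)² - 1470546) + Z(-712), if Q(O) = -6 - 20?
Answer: -918377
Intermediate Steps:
Q(O) = -26
w(a) = -7 - 10*a (w(a) = -7 - 2*a*5 = -7 - 10*a)
Z(X) = -7 + X² - 36*X (Z(X) = (X² - 26*X) + (-7 - 10*X) = -7 + X² - 36*X)
((-11*(-5) + 85)² - 1470546) + Z(-712) = ((-11*(-5) + 85)² - 1470546) + (-7 + (-712)² - 36*(-712)) = ((55 + 85)² - 1470546) + (-7 + 506944 + 25632) = (140² - 1470546) + 532569 = (19600 - 1470546) + 532569 = -1450946 + 532569 = -918377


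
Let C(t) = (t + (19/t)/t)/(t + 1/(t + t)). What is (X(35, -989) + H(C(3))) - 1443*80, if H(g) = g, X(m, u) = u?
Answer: -6636361/57 ≈ -1.1643e+5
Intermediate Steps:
C(t) = (t + 19/t²)/(t + 1/(2*t))
(X(35, -989) + H(C(3))) - 1443*80 = (-989 + (38 + 2*3³)/(3 + 2*3³)) - 1443*80 = (-989 + (38 + 2*27)/(3 + 2*27)) - 115440 = (-989 + (38 + 54)/(3 + 54)) - 115440 = (-989 + 92/57) - 115440 = -56281/57 - 115440 = -6636361/57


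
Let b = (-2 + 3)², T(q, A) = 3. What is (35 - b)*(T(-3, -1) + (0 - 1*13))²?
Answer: 3400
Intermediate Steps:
b = 1 (b = 1² = 1)
(35 - b)*(T(-3, -1) + (0 - 1*13))² = (35 - 1*1)*(3 + (0 - 1*13))² = (35 - 1)*(3 + (0 - 13))² = 34*(3 - 13)² = 34*(-10)² = 34*100 = 3400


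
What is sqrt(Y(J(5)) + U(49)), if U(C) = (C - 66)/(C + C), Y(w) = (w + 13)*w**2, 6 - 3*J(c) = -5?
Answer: sqrt(3554646)/126 ≈ 14.963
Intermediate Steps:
J(c) = 11/3 (J(c) = 2 - 1/3*(-5) = 2 + 5/3 = 11/3)
Y(w) = w**2*(13 + w) (Y(w) = (13 + w)*w**2 = w**2*(13 + w))
U(C) = (-66 + C)/(2*C) (U(C) = (-66 + C)/((2*C)) = (-66 + C)*(1/(2*C)) = (-66 + C)/(2*C))
sqrt(Y(J(5)) + U(49)) = sqrt((11/3)**2*(13 + 11/3) + (1/2)*(-66 + 49)/49) = sqrt((121/9)*(50/3) + (1/2)*(1/49)*(-17)) = sqrt(6050/27 - 17/98) = sqrt(592441/2646) = sqrt(3554646)/126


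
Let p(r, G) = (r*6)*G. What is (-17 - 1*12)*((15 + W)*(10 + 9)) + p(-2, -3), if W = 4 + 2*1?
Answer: -11535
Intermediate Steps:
W = 6 (W = 4 + 2 = 6)
p(r, G) = 6*G*r (p(r, G) = (6*r)*G = 6*G*r)
(-17 - 1*12)*((15 + W)*(10 + 9)) + p(-2, -3) = (-17 - 1*12)*((15 + 6)*(10 + 9)) + 6*(-3)*(-2) = (-17 - 12)*(21*19) + 36 = -29*399 + 36 = -11571 + 36 = -11535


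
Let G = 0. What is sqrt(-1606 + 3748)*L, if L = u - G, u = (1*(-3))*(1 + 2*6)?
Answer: -117*sqrt(238) ≈ -1805.0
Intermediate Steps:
u = -39 (u = -3*(1 + 12) = -3*13 = -39)
L = -39 (L = -39 - 1*0 = -39 + 0 = -39)
sqrt(-1606 + 3748)*L = sqrt(-1606 + 3748)*(-39) = sqrt(2142)*(-39) = (3*sqrt(238))*(-39) = -117*sqrt(238)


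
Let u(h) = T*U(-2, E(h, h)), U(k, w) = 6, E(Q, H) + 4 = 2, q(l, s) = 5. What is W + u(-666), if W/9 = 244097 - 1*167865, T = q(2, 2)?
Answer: 686118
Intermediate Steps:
E(Q, H) = -2 (E(Q, H) = -4 + 2 = -2)
T = 5
u(h) = 30 (u(h) = 5*6 = 30)
W = 686088 (W = 9*(244097 - 1*167865) = 9*(244097 - 167865) = 9*76232 = 686088)
W + u(-666) = 686088 + 30 = 686118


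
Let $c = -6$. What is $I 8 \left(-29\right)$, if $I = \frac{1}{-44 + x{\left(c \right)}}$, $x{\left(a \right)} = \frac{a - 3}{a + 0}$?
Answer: $\frac{464}{85} \approx 5.4588$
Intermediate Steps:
$x{\left(a \right)} = \frac{-3 + a}{a}$
$I = - \frac{2}{85}$ ($I = \frac{1}{-44 + \frac{-3 - 6}{-6}} = \frac{1}{-44 - - \frac{3}{2}} = \frac{1}{-44 + \frac{3}{2}} = \frac{1}{- \frac{85}{2}} = - \frac{2}{85} \approx -0.023529$)
$I 8 \left(-29\right) = \left(- \frac{2}{85}\right) 8 \left(-29\right) = \left(- \frac{16}{85}\right) \left(-29\right) = \frac{464}{85}$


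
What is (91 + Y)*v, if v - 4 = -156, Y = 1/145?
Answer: -2005792/145 ≈ -13833.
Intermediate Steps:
Y = 1/145 ≈ 0.0068966
v = -152 (v = 4 - 156 = -152)
(91 + Y)*v = (91 + 1/145)*(-152) = (13196/145)*(-152) = -2005792/145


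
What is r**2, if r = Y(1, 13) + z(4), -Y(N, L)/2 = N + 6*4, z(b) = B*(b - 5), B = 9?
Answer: 3481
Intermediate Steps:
z(b) = -45 + 9*b (z(b) = 9*(b - 5) = 9*(-5 + b) = -45 + 9*b)
Y(N, L) = -48 - 2*N (Y(N, L) = -2*(N + 6*4) = -2*(N + 24) = -2*(24 + N) = -48 - 2*N)
r = -59 (r = (-48 - 2*1) + (-45 + 9*4) = (-48 - 2) + (-45 + 36) = -50 - 9 = -59)
r**2 = (-59)**2 = 3481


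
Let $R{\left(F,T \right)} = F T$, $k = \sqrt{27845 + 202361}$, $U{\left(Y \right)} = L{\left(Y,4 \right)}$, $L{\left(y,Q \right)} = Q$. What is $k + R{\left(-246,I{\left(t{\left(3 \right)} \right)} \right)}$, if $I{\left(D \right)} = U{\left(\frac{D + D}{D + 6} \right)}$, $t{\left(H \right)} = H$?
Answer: $-984 + \sqrt{230206} \approx -504.2$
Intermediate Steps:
$U{\left(Y \right)} = 4$
$k = \sqrt{230206} \approx 479.8$
$I{\left(D \right)} = 4$
$k + R{\left(-246,I{\left(t{\left(3 \right)} \right)} \right)} = \sqrt{230206} - 984 = -984 + \sqrt{230206}$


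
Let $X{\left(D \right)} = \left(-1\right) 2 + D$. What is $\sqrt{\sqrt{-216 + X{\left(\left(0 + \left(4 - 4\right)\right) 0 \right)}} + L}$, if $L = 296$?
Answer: $\sqrt{296 + i \sqrt{218}} \approx 17.21 + 0.429 i$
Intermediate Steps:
$X{\left(D \right)} = -2 + D$
$\sqrt{\sqrt{-216 + X{\left(\left(0 + \left(4 - 4\right)\right) 0 \right)}} + L} = \sqrt{\sqrt{-216 - \left(2 - \left(0 + \left(4 - 4\right)\right) 0\right)} + 296} = \sqrt{\sqrt{-216 - \left(2 - \left(0 + 0\right) 0\right)} + 296} = \sqrt{\sqrt{-216 + \left(-2 + 0 \cdot 0\right)} + 296} = \sqrt{\sqrt{-216 + \left(-2 + 0\right)} + 296} = \sqrt{\sqrt{-216 - 2} + 296} = \sqrt{\sqrt{-218} + 296} = \sqrt{i \sqrt{218} + 296} = \sqrt{296 + i \sqrt{218}}$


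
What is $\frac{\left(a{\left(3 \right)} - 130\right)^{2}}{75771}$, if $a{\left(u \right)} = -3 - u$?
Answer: $\frac{18496}{75771} \approx 0.2441$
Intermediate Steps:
$\frac{\left(a{\left(3 \right)} - 130\right)^{2}}{75771} = \frac{\left(\left(-3 - 3\right) - 130\right)^{2}}{75771} = \left(\left(-3 - 3\right) - 130\right)^{2} \cdot \frac{1}{75771} = \left(-6 - 130\right)^{2} \cdot \frac{1}{75771} = \left(-136\right)^{2} \cdot \frac{1}{75771} = 18496 \cdot \frac{1}{75771} = \frac{18496}{75771}$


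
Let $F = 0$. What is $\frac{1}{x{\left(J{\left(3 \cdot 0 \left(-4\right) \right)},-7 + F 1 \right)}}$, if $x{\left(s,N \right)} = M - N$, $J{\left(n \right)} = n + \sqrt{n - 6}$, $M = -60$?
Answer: $- \frac{1}{53} \approx -0.018868$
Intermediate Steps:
$J{\left(n \right)} = n + \sqrt{-6 + n}$
$x{\left(s,N \right)} = -60 - N$
$\frac{1}{x{\left(J{\left(3 \cdot 0 \left(-4\right) \right)},-7 + F 1 \right)}} = \frac{1}{-60 - \left(-7 + 0 \cdot 1\right)} = \frac{1}{-60 - \left(-7 + 0\right)} = \frac{1}{-60 - -7} = \frac{1}{-60 + 7} = \frac{1}{-53} = - \frac{1}{53}$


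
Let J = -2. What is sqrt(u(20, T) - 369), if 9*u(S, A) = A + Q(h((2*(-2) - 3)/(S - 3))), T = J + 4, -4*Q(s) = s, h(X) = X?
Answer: I*sqrt(3836645)/102 ≈ 19.203*I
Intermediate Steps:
Q(s) = -s/4
T = 2 (T = -2 + 4 = 2)
u(S, A) = A/9 + 7/(36*(-3 + S)) (u(S, A) = (A - (2*(-2) - 3)/(4*(S - 3)))/9 = (A - (-4 - 3)/(4*(-3 + S)))/9 = (A - (-7)/(4*(-3 + S)))/9 = (A + 7/(4*(-3 + S)))/9 = A/9 + 7/(36*(-3 + S)))
sqrt(u(20, T) - 369) = sqrt((7 + 4*2*(-3 + 20))/(36*(-3 + 20)) - 369) = sqrt((1/36)*(7 + 4*2*17)/17 - 369) = sqrt((1/36)*(1/17)*(7 + 136) - 369) = sqrt((1/36)*(1/17)*143 - 369) = sqrt(143/612 - 369) = sqrt(-225685/612) = I*sqrt(3836645)/102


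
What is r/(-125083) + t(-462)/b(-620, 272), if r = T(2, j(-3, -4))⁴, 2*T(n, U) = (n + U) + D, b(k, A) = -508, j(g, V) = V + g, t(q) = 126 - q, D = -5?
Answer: -18466576/15885541 ≈ -1.1625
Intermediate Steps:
T(n, U) = -5/2 + U/2 + n/2 (T(n, U) = ((n + U) - 5)/2 = ((U + n) - 5)/2 = (-5 + U + n)/2 = -5/2 + U/2 + n/2)
r = 625 (r = (-5/2 + (-4 - 3)/2 + (½)*2)⁴ = (-5/2 + (½)*(-7) + 1)⁴ = (-5/2 - 7/2 + 1)⁴ = (-5)⁴ = 625)
r/(-125083) + t(-462)/b(-620, 272) = 625/(-125083) + (126 - 1*(-462))/(-508) = 625*(-1/125083) + (126 + 462)*(-1/508) = -625/125083 + 588*(-1/508) = -625/125083 - 147/127 = -18466576/15885541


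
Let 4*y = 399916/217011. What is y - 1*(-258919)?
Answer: 56188371088/217011 ≈ 2.5892e+5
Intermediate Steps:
y = 99979/217011 (y = (399916/217011)/4 = (399916*(1/217011))/4 = (¼)*(399916/217011) = 99979/217011 ≈ 0.46071)
y - 1*(-258919) = 99979/217011 - 1*(-258919) = 99979/217011 + 258919 = 56188371088/217011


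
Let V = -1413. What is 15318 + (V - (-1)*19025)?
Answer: 32930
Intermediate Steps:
15318 + (V - (-1)*19025) = 15318 + (-1413 - (-1)*19025) = 15318 + (-1413 - 1*(-19025)) = 15318 + (-1413 + 19025) = 15318 + 17612 = 32930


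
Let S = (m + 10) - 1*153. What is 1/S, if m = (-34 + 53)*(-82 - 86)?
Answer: -1/3335 ≈ -0.00029985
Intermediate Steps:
m = -3192 (m = 19*(-168) = -3192)
S = -3335 (S = (-3192 + 10) - 1*153 = -3182 - 153 = -3335)
1/S = 1/(-3335) = -1/3335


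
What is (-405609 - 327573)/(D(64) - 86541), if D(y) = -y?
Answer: 733182/86605 ≈ 8.4658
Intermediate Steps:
(-405609 - 327573)/(D(64) - 86541) = (-405609 - 327573)/(-1*64 - 86541) = -733182/(-64 - 86541) = -733182/(-86605) = -733182*(-1/86605) = 733182/86605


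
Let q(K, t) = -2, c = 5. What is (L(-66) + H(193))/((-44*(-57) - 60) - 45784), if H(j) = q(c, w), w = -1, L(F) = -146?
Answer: 37/10834 ≈ 0.0034152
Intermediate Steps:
H(j) = -2
(L(-66) + H(193))/((-44*(-57) - 60) - 45784) = (-146 - 2)/((-44*(-57) - 60) - 45784) = -148/((2508 - 60) - 45784) = -148/(2448 - 45784) = -148/(-43336) = -148*(-1/43336) = 37/10834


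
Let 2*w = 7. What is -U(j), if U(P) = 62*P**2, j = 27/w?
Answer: -180792/49 ≈ -3689.6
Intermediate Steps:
w = 7/2 (w = (1/2)*7 = 7/2 ≈ 3.5000)
j = 54/7 (j = 27/(7/2) = 27*(2/7) = 54/7 ≈ 7.7143)
-U(j) = -62*(54/7)**2 = -62*2916/49 = -1*180792/49 = -180792/49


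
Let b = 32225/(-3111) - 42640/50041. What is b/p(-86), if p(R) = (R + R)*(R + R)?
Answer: -1745224265/4605564668784 ≈ -0.00037894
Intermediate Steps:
p(R) = 4*R**2 (p(R) = (2*R)*(2*R) = 4*R**2)
b = -1745224265/155677551 (b = 32225*(-1/3111) - 42640*1/50041 = -32225/3111 - 42640/50041 = -1745224265/155677551 ≈ -11.211)
b/p(-86) = -1745224265/(155677551*(4*(-86)**2)) = -1745224265/(155677551*(4*7396)) = -1745224265/155677551/29584 = -1745224265/155677551*1/29584 = -1745224265/4605564668784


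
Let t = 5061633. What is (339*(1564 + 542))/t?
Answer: 237978/1687211 ≈ 0.14105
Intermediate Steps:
(339*(1564 + 542))/t = (339*(1564 + 542))/5061633 = (339*2106)*(1/5061633) = 713934*(1/5061633) = 237978/1687211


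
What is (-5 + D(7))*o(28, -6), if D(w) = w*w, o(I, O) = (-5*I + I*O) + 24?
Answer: -12496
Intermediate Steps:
o(I, O) = 24 - 5*I + I*O
D(w) = w²
(-5 + D(7))*o(28, -6) = (-5 + 7²)*(24 - 5*28 + 28*(-6)) = (-5 + 49)*(24 - 140 - 168) = 44*(-284) = -12496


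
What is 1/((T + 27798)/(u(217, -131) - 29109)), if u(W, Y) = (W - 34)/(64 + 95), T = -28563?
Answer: 90748/2385 ≈ 38.049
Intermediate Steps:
u(W, Y) = -34/159 + W/159 (u(W, Y) = (-34 + W)/159 = (-34 + W)*(1/159) = -34/159 + W/159)
1/((T + 27798)/(u(217, -131) - 29109)) = 1/((-28563 + 27798)/((-34/159 + (1/159)*217) - 29109)) = 1/(-765/((-34/159 + 217/159) - 29109)) = 1/(-765/(61/53 - 29109)) = 1/(-765/(-1542716/53)) = 1/(-765*(-53/1542716)) = 1/(2385/90748) = 90748/2385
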